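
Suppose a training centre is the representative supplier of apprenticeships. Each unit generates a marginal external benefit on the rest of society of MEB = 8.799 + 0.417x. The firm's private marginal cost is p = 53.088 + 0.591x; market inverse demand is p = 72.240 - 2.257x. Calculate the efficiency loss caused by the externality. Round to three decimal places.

Market equilibrium (private): 53.088 + 0.591x = 72.240 - 2.257x → x_m = 6.7247.
Social marginal cost = private MC − MEB = 44.289 + 0.174x.
Set SMC = demand: 44.289 + 0.174x = 72.240 - 2.257x → x* = 11.4977.
The loss is the area between SMC and demand from x* to x_m; with linear curves that's a triangle of height MEB(x_m).
DWL = ½ × 4.7730 × 11.6032 = 27.6910.

DWL = 27.691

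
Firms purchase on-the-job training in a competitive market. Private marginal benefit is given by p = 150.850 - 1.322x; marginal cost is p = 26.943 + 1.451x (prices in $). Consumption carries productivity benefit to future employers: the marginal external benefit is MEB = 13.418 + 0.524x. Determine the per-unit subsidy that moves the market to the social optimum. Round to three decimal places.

Social marginal benefit = demand + MEB = 164.268 - 0.798x.
Set SMB = MC: 164.268 - 0.798x = 26.943 + 1.451x → x* = 61.0605.
The Pigouvian subsidy equals MEB at x*: 13.418 + 0.524×61.0605 = 45.4137.

subsidy = $45.414 per unit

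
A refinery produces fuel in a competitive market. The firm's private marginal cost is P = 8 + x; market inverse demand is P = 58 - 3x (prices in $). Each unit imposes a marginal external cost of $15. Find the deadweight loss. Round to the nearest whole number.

Market equilibrium (private): 8 + x = 58 - 3x → x_m = 12.5000.
Social marginal cost = private MC + MEC = 23 + x.
Set SMC = demand: 23 + x = 58 - 3x → x* = 8.7500.
Between x* and x_m the wedge SMC − demand runs linearly from 0 to MEC(x_m), so the loss is a triangle.
DWL = ½ × 3.7500 × 15.0000 = 28.1250.

DWL = $28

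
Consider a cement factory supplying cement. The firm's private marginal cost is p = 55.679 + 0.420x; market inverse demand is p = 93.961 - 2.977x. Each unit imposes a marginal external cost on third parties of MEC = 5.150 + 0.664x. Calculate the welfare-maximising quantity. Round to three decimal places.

x* = 8.159

Social marginal cost = private MC + MEC = 60.829 + 1.084x.
Set SMC = demand: 60.829 + 1.084x = 93.961 - 2.977x → x* = 8.1586.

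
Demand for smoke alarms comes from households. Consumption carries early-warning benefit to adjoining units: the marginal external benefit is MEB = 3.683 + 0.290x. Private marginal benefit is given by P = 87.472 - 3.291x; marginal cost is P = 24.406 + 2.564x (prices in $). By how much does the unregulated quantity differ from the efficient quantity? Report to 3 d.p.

Market equilibrium (private): 24.406 + 2.564x = 87.472 - 3.291x → x_m = 10.7713.
Social marginal benefit = demand + MEB = 91.155 - 3.001x.
Set SMB = MC: 91.155 - 3.001x = 24.406 + 2.564x → x* = 11.9944.
Gap = |10.7713 − 11.9944| = 1.2231.

1.223 units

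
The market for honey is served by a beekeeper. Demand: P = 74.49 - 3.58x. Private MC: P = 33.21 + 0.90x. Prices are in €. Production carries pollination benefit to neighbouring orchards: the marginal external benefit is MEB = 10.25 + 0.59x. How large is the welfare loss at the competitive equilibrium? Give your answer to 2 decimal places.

DWL = €31.63

Market equilibrium (private): 33.21 + 0.90x = 74.49 - 3.58x → x_m = 9.2143.
Social marginal cost = private MC − MEB = 22.96 + 0.31x.
Set SMC = demand: 22.96 + 0.31x = 74.49 - 3.58x → x* = 13.2468.
Between x* and x_m the wedge demand − SMC runs linearly from 0 to MEB(x_m), so the loss is a triangle.
DWL = ½ × 4.0325 × 15.6864 = 31.6277.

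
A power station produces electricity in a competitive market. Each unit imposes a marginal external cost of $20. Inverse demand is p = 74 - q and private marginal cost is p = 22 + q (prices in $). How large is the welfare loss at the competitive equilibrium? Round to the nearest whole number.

Market equilibrium (private): 22 + q = 74 - q → q_m = 26.0000.
Social marginal cost = private MC + MEC = 42 + q.
Set SMC = demand: 42 + q = 74 - q → q* = 16.0000.
Height of the DWL triangle at q_m is SMC(q_m) − demand(q_m) = MEC(q_m) = 20.0000.
DWL = ½ × 10.0000 × 20.0000 = 100.0000.

DWL = $100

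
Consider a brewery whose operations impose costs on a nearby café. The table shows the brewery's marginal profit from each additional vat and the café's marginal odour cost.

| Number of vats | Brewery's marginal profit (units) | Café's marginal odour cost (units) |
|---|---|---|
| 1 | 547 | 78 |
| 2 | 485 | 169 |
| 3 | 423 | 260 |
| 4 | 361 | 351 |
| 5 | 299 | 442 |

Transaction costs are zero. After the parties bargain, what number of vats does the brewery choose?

4

Bargaining reaches the level where marginal profit last exceeds marginal odour cost.
That holds through level 4 (361 ≥ 351) but not at 5 (299 < 442).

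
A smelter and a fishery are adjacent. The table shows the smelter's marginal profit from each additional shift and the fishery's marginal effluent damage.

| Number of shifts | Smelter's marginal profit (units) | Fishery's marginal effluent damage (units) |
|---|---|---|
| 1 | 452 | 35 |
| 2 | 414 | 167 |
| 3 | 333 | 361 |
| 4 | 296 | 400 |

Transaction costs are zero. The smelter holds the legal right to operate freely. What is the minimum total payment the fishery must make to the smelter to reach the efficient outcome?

629

Left alone the smelter would choose level 4 (marginal profit stays positive).
Efficient level: k* = 2 (marginal profit ≥ marginal effluent damage through 2).
The fishery must at least cover the smelter's forgone profit from cutting 4→2: 333 + 296 = 629.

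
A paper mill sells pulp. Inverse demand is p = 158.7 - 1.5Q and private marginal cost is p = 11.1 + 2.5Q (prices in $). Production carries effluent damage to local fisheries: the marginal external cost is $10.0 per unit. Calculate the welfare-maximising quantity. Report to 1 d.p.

Social marginal cost = private MC + MEC = 21.1 + 2.5Q.
Set SMC = demand: 21.1 + 2.5Q = 158.7 - 1.5Q → Q* = 34.4000.

Q* = 34.4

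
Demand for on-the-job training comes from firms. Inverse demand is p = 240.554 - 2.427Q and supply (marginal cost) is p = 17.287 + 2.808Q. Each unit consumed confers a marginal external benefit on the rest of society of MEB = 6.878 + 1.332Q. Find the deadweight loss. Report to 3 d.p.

DWL = 519.594

Market equilibrium (private): 17.287 + 2.808Q = 240.554 - 2.427Q → Q_m = 42.6489.
Social marginal benefit = demand + MEB = 247.432 - 1.095Q.
Set SMB = MC: 247.432 - 1.095Q = 17.287 + 2.808Q → Q* = 58.9662.
The welfare-loss triangle has base |Q_m − Q*| and height MEB(Q_m) (the vertical gap between SMB and MC is zero at Q* and MEB at Q_m).
DWL = ½ × 16.3173 × 63.6863 = 519.5942.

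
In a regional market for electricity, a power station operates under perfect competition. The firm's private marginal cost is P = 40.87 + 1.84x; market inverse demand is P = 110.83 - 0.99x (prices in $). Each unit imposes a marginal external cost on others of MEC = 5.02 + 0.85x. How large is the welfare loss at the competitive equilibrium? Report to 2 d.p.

Market equilibrium (private): 40.87 + 1.84x = 110.83 - 0.99x → x_m = 24.7208.
Social marginal cost = private MC + MEC = 45.89 + 2.69x.
Set SMC = demand: 45.89 + 2.69x = 110.83 - 0.99x → x* = 17.6467.
Height of the DWL triangle at x_m is SMC(x_m) − demand(x_m) = MEC(x_m) = 26.0327.
DWL = ½ × 7.0741 × 26.0327 = 92.0790.

DWL = $92.08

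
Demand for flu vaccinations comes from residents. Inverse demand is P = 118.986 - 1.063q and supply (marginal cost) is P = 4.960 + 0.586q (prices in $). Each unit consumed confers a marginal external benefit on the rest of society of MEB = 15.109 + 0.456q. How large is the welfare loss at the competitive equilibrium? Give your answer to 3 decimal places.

Market equilibrium (private): 4.960 + 0.586q = 118.986 - 1.063q → q_m = 69.1486.
Social marginal benefit = demand + MEB = 134.095 - 0.607q.
Set SMB = MC: 134.095 - 0.607q = 4.960 + 0.586q → q* = 108.2439.
The welfare-loss triangle has base |q_m − q*| and height MEB(q_m) (the vertical gap between SMB and MC is zero at q* and MEB at q_m).
DWL = ½ × 39.0953 × 46.6408 = 911.7180.

DWL = $911.718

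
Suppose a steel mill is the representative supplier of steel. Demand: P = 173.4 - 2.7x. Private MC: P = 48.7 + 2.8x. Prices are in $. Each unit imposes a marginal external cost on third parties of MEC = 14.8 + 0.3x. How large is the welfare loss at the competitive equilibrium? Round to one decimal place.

Market equilibrium (private): 48.7 + 2.8x = 173.4 - 2.7x → x_m = 22.6727.
Social marginal cost = private MC + MEC = 63.5 + 3.1x.
Set SMC = demand: 63.5 + 3.1x = 173.4 - 2.7x → x* = 18.9483.
The loss is the area between SMC and demand from x* to x_m; with linear curves that's a triangle of height MEC(x_m).
DWL = ½ × 3.7244 × 21.6018 = 40.2269.

DWL = $40.2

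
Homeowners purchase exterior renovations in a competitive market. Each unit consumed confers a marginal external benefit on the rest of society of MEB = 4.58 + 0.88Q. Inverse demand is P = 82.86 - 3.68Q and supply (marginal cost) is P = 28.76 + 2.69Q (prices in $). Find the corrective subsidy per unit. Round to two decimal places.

Social marginal benefit = demand + MEB = 87.44 - 2.80Q.
Set SMB = MC: 87.44 - 2.80Q = 28.76 + 2.69Q → Q* = 10.6885.
The Pigouvian subsidy equals MEB at Q*: 4.58 + 0.88×10.6885 = 13.9859.

subsidy = $13.99 per unit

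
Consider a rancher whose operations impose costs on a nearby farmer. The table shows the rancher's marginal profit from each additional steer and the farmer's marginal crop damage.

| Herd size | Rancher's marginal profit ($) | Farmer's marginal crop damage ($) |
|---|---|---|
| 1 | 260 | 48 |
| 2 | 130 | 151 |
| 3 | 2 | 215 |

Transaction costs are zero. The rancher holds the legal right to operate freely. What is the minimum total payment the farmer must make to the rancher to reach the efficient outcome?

$132

Left alone the rancher would choose level 3 (marginal profit stays positive).
Efficient level: k* = 1 (marginal profit ≥ marginal crop damage through 1).
The farmer must at least cover the rancher's forgone profit from cutting 3→1: 130 + 2 = 132.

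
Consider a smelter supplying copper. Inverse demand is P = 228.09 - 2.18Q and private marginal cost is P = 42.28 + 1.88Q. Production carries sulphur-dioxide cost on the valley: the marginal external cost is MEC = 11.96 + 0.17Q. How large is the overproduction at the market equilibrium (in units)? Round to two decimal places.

Market equilibrium (private): 42.28 + 1.88Q = 228.09 - 2.18Q → Q_m = 45.7660.
Social marginal cost = private MC + MEC = 54.24 + 2.05Q.
Set SMC = demand: 54.24 + 2.05Q = 228.09 - 2.18Q → Q* = 41.0993.
Gap = |45.7660 − 41.0993| = 4.6667.

4.67 units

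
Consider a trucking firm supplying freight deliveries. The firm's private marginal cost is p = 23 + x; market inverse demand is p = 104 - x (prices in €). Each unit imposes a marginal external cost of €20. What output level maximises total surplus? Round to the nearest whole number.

Social marginal cost = private MC + MEC = 43 + x.
Set SMC = demand: 43 + x = 104 - x → x* = 30.5000.

x* = 31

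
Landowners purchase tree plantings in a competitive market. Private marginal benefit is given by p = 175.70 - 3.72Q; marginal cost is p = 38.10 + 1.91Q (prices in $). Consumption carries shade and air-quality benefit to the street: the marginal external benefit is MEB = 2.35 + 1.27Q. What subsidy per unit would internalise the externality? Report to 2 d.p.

Social marginal benefit = demand + MEB = 178.05 - 2.45Q.
Set SMB = MC: 178.05 - 2.45Q = 38.10 + 1.91Q → Q* = 32.0986.
The Pigouvian subsidy equals MEB at Q*: 2.35 + 1.27×32.0986 = 43.1152.

subsidy = $43.12 per unit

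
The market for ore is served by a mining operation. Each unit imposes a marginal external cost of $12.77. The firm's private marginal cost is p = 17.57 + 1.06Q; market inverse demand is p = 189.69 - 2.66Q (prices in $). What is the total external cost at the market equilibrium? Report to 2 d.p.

Market equilibrium (private): 17.57 + 1.06Q = 189.69 - 2.66Q → Q_m = 46.2688.
Total external cost = MEC × Q_m = 12.77 × 46.2688 = 590.8526.

$590.85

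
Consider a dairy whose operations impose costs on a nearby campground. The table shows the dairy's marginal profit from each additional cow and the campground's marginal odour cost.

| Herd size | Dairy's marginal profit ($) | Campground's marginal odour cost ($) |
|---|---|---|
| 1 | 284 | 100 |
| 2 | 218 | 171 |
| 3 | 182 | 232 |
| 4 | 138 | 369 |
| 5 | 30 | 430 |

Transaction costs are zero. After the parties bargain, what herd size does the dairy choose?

Bargaining reaches the level where marginal profit last exceeds marginal odour cost.
That holds through level 2 (218 ≥ 171) but not at 3 (182 < 232).

2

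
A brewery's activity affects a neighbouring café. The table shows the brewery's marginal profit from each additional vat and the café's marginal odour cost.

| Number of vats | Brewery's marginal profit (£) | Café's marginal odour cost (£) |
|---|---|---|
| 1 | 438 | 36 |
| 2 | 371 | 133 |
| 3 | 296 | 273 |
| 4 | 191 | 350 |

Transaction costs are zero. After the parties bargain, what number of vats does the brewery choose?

3

Bargaining reaches the level where marginal profit last exceeds marginal odour cost.
That holds through level 3 (296 ≥ 273) but not at 4 (191 < 350).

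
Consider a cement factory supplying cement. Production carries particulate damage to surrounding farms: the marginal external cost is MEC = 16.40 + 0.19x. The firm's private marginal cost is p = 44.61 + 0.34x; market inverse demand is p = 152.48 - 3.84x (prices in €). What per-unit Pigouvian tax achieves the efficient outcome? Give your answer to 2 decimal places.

tax = €20.38 per unit

Social marginal cost = private MC + MEC = 61.01 + 0.53x.
Set SMC = demand: 61.01 + 0.53x = 152.48 - 3.84x → x* = 20.9314.
The Pigouvian tax equals MEC at x*: 16.40 + 0.19×20.9314 = 20.3770.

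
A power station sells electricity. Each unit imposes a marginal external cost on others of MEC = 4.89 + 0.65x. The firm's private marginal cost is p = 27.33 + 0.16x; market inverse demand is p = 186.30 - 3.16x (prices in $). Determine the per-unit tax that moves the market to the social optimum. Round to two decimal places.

Social marginal cost = private MC + MEC = 32.22 + 0.81x.
Set SMC = demand: 32.22 + 0.81x = 186.30 - 3.16x → x* = 38.8111.
The Pigouvian tax equals MEC at x*: 4.89 + 0.65×38.8111 = 30.1172.

tax = $30.12 per unit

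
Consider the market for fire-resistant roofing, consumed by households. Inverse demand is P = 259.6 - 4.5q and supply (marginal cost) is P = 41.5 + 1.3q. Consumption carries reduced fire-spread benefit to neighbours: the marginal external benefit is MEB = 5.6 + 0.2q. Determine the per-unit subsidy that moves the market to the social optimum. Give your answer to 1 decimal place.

subsidy = 13.6 per unit

Social marginal benefit = demand + MEB = 265.2 - 4.3q.
Set SMB = MC: 265.2 - 4.3q = 41.5 + 1.3q → q* = 39.9464.
The Pigouvian subsidy equals MEB at q*: 5.6 + 0.2×39.9464 = 13.5893.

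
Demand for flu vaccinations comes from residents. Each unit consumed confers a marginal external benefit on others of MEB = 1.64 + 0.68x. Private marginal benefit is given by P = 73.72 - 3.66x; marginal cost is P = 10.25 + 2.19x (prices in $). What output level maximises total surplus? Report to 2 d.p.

x* = 12.59

Social marginal benefit = demand + MEB = 75.36 - 2.98x.
Set SMB = MC: 75.36 - 2.98x = 10.25 + 2.19x → x* = 12.5938.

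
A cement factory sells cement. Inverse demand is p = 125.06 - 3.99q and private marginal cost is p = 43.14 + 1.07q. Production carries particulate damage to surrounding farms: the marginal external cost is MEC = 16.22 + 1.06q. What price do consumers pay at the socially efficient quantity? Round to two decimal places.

Social marginal cost = private MC + MEC = 59.36 + 2.13q.
Set SMC = demand: 59.36 + 2.13q = 125.06 - 3.99q → q* = 10.7353.
Consumer price on the demand curve at q*: 125.06 − 3.99×10.7353 = 82.2262.

P = 82.23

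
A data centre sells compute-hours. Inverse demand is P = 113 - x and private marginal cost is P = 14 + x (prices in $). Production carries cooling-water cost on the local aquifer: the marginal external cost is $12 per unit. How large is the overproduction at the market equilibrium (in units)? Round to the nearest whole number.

6 units

Market equilibrium (private): 14 + x = 113 - x → x_m = 49.5000.
Social marginal cost = private MC + MEC = 26 + x.
Set SMC = demand: 26 + x = 113 - x → x* = 43.5000.
Gap = |49.5000 − 43.5000| = 6.0000.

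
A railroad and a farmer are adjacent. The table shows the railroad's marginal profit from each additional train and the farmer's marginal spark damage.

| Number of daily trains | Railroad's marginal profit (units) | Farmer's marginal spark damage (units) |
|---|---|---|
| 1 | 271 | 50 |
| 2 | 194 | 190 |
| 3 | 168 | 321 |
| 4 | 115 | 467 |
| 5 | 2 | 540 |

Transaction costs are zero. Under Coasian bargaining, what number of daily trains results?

Bargaining reaches the level where marginal profit last exceeds marginal spark damage.
That holds through level 2 (194 ≥ 190) but not at 3 (168 < 321).

2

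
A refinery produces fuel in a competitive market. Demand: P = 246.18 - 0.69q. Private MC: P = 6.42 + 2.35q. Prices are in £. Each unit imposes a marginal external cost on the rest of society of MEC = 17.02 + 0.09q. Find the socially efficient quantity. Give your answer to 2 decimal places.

q* = 71.16

Social marginal cost = private MC + MEC = 23.44 + 2.44q.
Set SMC = demand: 23.44 + 2.44q = 246.18 - 0.69q → q* = 71.1629.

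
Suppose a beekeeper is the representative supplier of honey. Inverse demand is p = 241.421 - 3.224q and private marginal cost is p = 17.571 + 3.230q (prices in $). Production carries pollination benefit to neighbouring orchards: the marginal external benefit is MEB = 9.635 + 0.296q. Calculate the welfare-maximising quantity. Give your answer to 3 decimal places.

Social marginal cost = private MC − MEB = 7.936 + 2.934q.
Set SMC = demand: 7.936 + 2.934q = 241.421 - 3.224q → q* = 37.9157.

q* = 37.916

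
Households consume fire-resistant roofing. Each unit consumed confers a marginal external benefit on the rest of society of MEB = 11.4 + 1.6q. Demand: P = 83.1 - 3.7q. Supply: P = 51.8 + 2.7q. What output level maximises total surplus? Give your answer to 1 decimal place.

Social marginal benefit = demand + MEB = 94.5 - 2.1q.
Set SMB = MC: 94.5 - 2.1q = 51.8 + 2.7q → q* = 8.8958.

q* = 8.9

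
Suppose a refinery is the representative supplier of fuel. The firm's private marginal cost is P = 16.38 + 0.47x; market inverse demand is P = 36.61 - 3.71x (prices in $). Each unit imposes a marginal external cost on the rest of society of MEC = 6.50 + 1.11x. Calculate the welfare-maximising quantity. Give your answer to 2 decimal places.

Social marginal cost = private MC + MEC = 22.88 + 1.58x.
Set SMC = demand: 22.88 + 1.58x = 36.61 - 3.71x → x* = 2.5955.

x* = 2.60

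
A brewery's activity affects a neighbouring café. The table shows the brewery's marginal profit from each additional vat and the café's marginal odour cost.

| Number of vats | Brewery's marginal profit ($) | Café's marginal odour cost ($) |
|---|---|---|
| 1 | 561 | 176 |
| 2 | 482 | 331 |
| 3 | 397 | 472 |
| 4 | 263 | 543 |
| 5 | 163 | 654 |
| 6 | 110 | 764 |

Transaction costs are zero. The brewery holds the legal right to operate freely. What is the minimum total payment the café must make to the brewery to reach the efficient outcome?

Left alone the brewery would choose level 6 (marginal profit stays positive).
Efficient level: k* = 2 (marginal profit ≥ marginal odour cost through 2).
The café must at least cover the brewery's forgone profit from cutting 6→2: 397 + 263 + 163 + 110 = 933.

$933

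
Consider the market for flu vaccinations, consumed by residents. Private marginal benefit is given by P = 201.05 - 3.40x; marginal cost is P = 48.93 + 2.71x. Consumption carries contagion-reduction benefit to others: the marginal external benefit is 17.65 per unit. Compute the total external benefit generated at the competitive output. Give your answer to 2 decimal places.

439.43

Market equilibrium (private): 48.93 + 2.71x = 201.05 - 3.40x → x_m = 24.8969.
Total external benefit = MEB × x_m = 17.65 × 24.8969 = 439.4303.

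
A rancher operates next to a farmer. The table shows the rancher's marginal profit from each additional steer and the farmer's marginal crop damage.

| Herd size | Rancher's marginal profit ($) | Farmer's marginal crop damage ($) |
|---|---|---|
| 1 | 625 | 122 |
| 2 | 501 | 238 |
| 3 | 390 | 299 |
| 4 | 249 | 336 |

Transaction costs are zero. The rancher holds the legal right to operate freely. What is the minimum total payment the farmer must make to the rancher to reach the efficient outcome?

Left alone the rancher would choose level 4 (marginal profit stays positive).
Efficient level: k* = 3 (marginal profit ≥ marginal crop damage through 3).
The farmer must at least cover the rancher's forgone profit from cutting 4→3: 249 = 249.

$249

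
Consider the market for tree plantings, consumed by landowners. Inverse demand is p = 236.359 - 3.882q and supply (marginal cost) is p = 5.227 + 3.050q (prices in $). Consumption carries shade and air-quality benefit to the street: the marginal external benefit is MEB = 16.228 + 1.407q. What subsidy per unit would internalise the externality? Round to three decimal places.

Social marginal benefit = demand + MEB = 252.587 - 2.475q.
Set SMB = MC: 252.587 - 2.475q = 5.227 + 3.050q → q* = 44.7710.
The Pigouvian subsidy equals MEB at q*: 16.228 + 1.407×44.7710 = 79.2208.

subsidy = $79.221 per unit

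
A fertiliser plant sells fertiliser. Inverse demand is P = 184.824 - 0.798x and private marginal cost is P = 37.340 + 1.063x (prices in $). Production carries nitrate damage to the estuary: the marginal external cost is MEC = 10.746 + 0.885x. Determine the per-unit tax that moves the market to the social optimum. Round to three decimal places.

Social marginal cost = private MC + MEC = 48.086 + 1.948x.
Set SMC = demand: 48.086 + 1.948x = 184.824 - 0.798x → x* = 49.7953.
The Pigouvian tax equals MEC at x*: 10.746 + 0.885×49.7953 = 54.8148.

tax = $54.815 per unit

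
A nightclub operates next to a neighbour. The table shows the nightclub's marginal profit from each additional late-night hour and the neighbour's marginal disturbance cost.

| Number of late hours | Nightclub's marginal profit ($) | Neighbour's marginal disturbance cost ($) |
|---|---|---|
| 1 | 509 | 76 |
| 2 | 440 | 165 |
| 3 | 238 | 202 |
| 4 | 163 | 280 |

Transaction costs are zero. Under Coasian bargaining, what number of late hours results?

3

Bargaining reaches the level where marginal profit last exceeds marginal disturbance cost.
That holds through level 3 (238 ≥ 202) but not at 4 (163 < 280).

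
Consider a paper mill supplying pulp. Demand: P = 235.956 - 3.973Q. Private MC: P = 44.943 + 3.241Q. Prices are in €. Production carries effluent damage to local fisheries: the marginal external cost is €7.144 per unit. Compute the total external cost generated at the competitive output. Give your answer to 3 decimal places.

Market equilibrium (private): 44.943 + 3.241Q = 235.956 - 3.973Q → Q_m = 26.4781.
Total external cost = MEC × Q_m = 7.144 × 26.4781 = 189.1595.

€189.160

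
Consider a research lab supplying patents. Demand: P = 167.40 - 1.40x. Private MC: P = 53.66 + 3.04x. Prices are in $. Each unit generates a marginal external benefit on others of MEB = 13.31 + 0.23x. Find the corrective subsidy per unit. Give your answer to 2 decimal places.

Social marginal cost = private MC − MEB = 40.35 + 2.81x.
Set SMC = demand: 40.35 + 2.81x = 167.40 - 1.40x → x* = 30.1781.
The Pigouvian subsidy equals MEB at x*: 13.31 + 0.23×30.1781 = 20.2510.

subsidy = $20.25 per unit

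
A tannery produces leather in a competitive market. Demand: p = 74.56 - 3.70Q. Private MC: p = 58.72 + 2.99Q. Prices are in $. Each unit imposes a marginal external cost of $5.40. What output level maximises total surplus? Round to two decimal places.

Social marginal cost = private MC + MEC = 64.12 + 2.99Q.
Set SMC = demand: 64.12 + 2.99Q = 74.56 - 3.70Q → Q* = 1.5605.

Q* = 1.56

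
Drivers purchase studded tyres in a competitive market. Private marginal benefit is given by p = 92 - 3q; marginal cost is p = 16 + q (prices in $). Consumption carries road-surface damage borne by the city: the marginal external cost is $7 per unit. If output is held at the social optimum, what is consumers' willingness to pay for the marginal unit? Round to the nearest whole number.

P = $40

Social marginal benefit = demand − MEC = 85 - 3q.
Set SMB = MC: 85 - 3q = 16 + q → q* = 17.2500.
Consumer price on the demand curve at q*: 92 − 3×17.2500 = 40.2500.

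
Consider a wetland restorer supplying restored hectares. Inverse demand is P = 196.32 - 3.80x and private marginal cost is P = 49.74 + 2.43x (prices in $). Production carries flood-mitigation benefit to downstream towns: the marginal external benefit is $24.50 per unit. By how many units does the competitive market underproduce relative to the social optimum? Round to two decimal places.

Market equilibrium (private): 49.74 + 2.43x = 196.32 - 3.80x → x_m = 23.5281.
Social marginal cost = private MC − MEB = 25.24 + 2.43x.
Set SMC = demand: 25.24 + 2.43x = 196.32 - 3.80x → x* = 27.4607.
Gap = |23.5281 − 27.4607| = 3.9326.

3.93 units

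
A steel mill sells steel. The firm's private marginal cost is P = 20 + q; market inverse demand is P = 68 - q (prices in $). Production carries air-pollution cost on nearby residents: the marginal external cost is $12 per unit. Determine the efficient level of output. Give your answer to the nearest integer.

Social marginal cost = private MC + MEC = 32 + q.
Set SMC = demand: 32 + q = 68 - q → q* = 18.0000.

q* = 18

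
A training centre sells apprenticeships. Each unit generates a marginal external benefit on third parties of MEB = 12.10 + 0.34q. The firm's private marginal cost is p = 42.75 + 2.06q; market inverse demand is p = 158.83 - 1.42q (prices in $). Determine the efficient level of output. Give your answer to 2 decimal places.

Social marginal cost = private MC − MEB = 30.65 + 1.72q.
Set SMC = demand: 30.65 + 1.72q = 158.83 - 1.42q → q* = 40.8217.

q* = 40.82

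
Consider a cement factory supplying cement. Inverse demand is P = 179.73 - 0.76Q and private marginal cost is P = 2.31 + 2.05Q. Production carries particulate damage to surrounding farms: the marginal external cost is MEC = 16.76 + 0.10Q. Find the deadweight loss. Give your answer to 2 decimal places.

Market equilibrium (private): 2.31 + 2.05Q = 179.73 - 0.76Q → Q_m = 63.1388.
Social marginal cost = private MC + MEC = 19.07 + 2.15Q.
Set SMC = demand: 19.07 + 2.15Q = 179.73 - 0.76Q → Q* = 55.2096.
Height of the DWL triangle at Q_m is SMC(Q_m) − demand(Q_m) = MEC(Q_m) = 23.0739.
DWL = ½ × 7.9292 × 23.0739 = 91.4788.

DWL = 91.48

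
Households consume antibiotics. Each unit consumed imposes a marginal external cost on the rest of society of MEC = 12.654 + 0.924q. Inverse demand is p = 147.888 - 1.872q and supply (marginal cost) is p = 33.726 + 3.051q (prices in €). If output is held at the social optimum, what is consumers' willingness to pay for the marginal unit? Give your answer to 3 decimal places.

Social marginal benefit = demand − MEC = 135.234 - 2.796q.
Set SMB = MC: 135.234 - 2.796q = 33.726 + 3.051q → q* = 17.3607.
Consumer price on the demand curve at q*: 147.888 − 1.872×17.3607 = 115.3888.

P = €115.389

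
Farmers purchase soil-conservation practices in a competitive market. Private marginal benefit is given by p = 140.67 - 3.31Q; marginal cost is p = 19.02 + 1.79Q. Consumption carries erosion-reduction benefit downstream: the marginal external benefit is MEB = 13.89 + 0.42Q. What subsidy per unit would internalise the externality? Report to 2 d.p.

subsidy = 26.05 per unit

Social marginal benefit = demand + MEB = 154.56 - 2.89Q.
Set SMB = MC: 154.56 - 2.89Q = 19.02 + 1.79Q → Q* = 28.9615.
The Pigouvian subsidy equals MEB at Q*: 13.89 + 0.42×28.9615 = 26.0538.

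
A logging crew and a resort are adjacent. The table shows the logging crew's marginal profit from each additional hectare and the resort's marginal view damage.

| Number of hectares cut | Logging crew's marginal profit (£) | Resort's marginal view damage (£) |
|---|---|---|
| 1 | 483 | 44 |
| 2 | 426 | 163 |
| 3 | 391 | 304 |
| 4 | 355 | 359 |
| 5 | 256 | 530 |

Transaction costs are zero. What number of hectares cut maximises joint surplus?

3

Bargaining reaches the level where marginal profit last exceeds marginal view damage.
That holds through level 3 (391 ≥ 304) but not at 4 (355 < 359).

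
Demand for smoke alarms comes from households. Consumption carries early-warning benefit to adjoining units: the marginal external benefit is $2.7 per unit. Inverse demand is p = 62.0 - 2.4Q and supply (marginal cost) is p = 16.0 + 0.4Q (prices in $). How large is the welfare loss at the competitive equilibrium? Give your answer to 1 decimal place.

DWL = $1.3

Market equilibrium (private): 16.0 + 0.4Q = 62.0 - 2.4Q → Q_m = 16.4286.
Social marginal benefit = demand + MEB = 64.7 - 2.4Q.
Set SMB = MC: 64.7 - 2.4Q = 16.0 + 0.4Q → Q* = 17.3929.
Between Q* and Q_m the wedge SMB − MC runs linearly from 0 to MEB(Q_m), so the loss is a triangle.
DWL = ½ × 0.9643 × 2.7000 = 1.3018.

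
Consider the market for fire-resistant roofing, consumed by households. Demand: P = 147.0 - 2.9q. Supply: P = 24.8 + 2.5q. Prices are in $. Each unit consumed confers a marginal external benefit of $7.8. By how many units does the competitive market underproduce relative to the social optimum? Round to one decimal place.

1.4 units

Market equilibrium (private): 24.8 + 2.5q = 147.0 - 2.9q → q_m = 22.6296.
Social marginal benefit = demand + MEB = 154.8 - 2.9q.
Set SMB = MC: 154.8 - 2.9q = 24.8 + 2.5q → q* = 24.0741.
Gap = |22.6296 − 24.0741| = 1.4445.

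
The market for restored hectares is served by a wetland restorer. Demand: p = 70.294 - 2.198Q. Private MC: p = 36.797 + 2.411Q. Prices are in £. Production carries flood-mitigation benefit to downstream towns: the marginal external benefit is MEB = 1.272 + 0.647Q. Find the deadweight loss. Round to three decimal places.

DWL = £4.504

Market equilibrium (private): 36.797 + 2.411Q = 70.294 - 2.198Q → Q_m = 7.2677.
Social marginal cost = private MC − MEB = 35.525 + 1.764Q.
Set SMC = demand: 35.525 + 1.764Q = 70.294 - 2.198Q → Q* = 8.7756.
Height of the DWL triangle at Q_m is demand(Q_m) − SMC(Q_m) = MEB(Q_m) = 5.9742.
DWL = ½ × 1.5079 × 5.9742 = 4.5042.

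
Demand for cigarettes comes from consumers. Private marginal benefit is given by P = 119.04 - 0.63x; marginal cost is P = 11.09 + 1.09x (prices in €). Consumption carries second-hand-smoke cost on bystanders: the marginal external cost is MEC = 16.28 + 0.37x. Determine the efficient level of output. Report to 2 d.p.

Social marginal benefit = demand − MEC = 102.76 - x.
Set SMB = MC: 102.76 - x = 11.09 + 1.09x → x* = 43.8612.

x* = 43.86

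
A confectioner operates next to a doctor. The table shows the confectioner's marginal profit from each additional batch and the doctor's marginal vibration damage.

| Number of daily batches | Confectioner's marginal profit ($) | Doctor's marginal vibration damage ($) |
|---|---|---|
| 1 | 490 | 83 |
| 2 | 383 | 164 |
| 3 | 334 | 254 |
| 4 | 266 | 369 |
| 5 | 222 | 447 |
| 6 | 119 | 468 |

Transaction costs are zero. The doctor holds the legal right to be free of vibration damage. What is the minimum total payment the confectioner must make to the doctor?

Efficient level: marginal profit ≥ marginal vibration damage through level 3, so k* = 3.
With the doctor holding the right, the confectioner must at least compensate total damage at k*: 83 + 164 + 254 = 501.

$501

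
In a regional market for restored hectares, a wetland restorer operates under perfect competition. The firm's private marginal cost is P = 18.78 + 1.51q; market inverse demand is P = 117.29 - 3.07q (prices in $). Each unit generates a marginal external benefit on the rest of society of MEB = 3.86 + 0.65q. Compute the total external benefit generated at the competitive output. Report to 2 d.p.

Market equilibrium (private): 18.78 + 1.51q = 117.29 - 3.07q → q_m = 21.5087.
Total external benefit = ∫₀^{q_m} (3.86 + 0.65q) dq = 3.86×21.5087 + ½×0.65×21.5087² = 233.3764.

$233.38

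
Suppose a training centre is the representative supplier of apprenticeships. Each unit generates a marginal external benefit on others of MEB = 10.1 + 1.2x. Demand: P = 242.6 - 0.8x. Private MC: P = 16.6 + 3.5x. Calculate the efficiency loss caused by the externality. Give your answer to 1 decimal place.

DWL = 863.5

Market equilibrium (private): 16.6 + 3.5x = 242.6 - 0.8x → x_m = 52.5581.
Social marginal cost = private MC − MEB = 6.5 + 2.3x.
Set SMC = demand: 6.5 + 2.3x = 242.6 - 0.8x → x* = 76.1613.
Height of the DWL triangle at x_m is demand(x_m) − SMC(x_m) = MEB(x_m) = 73.1698.
DWL = ½ × 23.6032 × 73.1698 = 863.5207.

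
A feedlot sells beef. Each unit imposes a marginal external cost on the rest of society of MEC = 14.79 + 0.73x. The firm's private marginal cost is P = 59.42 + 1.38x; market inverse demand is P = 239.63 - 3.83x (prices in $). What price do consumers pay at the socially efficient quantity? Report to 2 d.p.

Social marginal cost = private MC + MEC = 74.21 + 2.11x.
Set SMC = demand: 74.21 + 2.11x = 239.63 - 3.83x → x* = 27.8485.
Consumer price on the demand curve at x*: 239.63 − 3.83×27.8485 = 132.9702.

P = $132.97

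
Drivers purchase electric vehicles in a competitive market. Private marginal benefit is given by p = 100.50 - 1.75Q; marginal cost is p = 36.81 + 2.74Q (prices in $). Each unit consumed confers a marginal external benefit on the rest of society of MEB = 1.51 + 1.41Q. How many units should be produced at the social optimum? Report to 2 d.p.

Q* = 21.17

Social marginal benefit = demand + MEB = 102.01 - 0.34Q.
Set SMB = MC: 102.01 - 0.34Q = 36.81 + 2.74Q → Q* = 21.1688.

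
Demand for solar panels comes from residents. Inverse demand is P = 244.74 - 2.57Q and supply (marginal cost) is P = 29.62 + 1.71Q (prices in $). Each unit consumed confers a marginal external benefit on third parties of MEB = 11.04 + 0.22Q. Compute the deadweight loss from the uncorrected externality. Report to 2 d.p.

Market equilibrium (private): 29.62 + 1.71Q = 244.74 - 2.57Q → Q_m = 50.2617.
Social marginal benefit = demand + MEB = 255.78 - 2.35Q.
Set SMB = MC: 255.78 - 2.35Q = 29.62 + 1.71Q → Q* = 55.7044.
The welfare-loss triangle has base |Q_m − Q*| and height MEB(Q_m) (the vertical gap between SMB and MC is zero at Q* and MEB at Q_m).
DWL = ½ × 5.4427 × 22.0976 = 60.1353.

DWL = $60.14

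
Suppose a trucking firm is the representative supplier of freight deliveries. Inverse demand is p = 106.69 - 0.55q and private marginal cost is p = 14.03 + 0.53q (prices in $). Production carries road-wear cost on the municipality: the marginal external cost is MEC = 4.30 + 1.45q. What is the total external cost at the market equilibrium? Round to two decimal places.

$5705.65

Market equilibrium (private): 14.03 + 0.53q = 106.69 - 0.55q → q_m = 85.7963.
Total external cost = ∫₀^{q_m} (4.30 + 1.45q) dq = 4.30×85.7963 + ½×1.45×85.7963² = 5705.6528.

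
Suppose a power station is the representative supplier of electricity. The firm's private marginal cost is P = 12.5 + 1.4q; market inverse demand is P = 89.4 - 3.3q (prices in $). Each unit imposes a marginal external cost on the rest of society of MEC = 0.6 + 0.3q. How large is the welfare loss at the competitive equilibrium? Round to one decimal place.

DWL = $3.0

Market equilibrium (private): 12.5 + 1.4q = 89.4 - 3.3q → q_m = 16.3617.
Social marginal cost = private MC + MEC = 13.1 + 1.7q.
Set SMC = demand: 13.1 + 1.7q = 89.4 - 3.3q → q* = 15.2600.
The welfare-loss triangle has base |q_m − q*| and height MEC(q_m) (the vertical gap between SMC and demand is zero at q* and MEC at q_m).
DWL = ½ × 1.1017 × 5.5085 = 3.0344.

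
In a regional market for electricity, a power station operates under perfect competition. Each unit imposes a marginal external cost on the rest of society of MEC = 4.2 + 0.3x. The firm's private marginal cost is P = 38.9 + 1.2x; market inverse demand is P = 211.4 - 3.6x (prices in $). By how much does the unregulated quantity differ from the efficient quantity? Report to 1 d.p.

2.9 units

Market equilibrium (private): 38.9 + 1.2x = 211.4 - 3.6x → x_m = 35.9375.
Social marginal cost = private MC + MEC = 43.1 + 1.5x.
Set SMC = demand: 43.1 + 1.5x = 211.4 - 3.6x → x* = 33.0000.
Gap = |35.9375 − 33.0000| = 2.9375.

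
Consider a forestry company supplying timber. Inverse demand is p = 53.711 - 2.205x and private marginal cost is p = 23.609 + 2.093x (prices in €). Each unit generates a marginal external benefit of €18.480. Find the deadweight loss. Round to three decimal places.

Market equilibrium (private): 23.609 + 2.093x = 53.711 - 2.205x → x_m = 7.0037.
Social marginal cost = private MC − MEB = 5.129 + 2.093x.
Set SMC = demand: 5.129 + 2.093x = 53.711 - 2.205x → x* = 11.3034.
The loss is the area between SMC and demand from x* to x_m; with linear curves that's a triangle of height MEB(x_m).
DWL = ½ × 4.2997 × 18.4800 = 39.7292.

DWL = €39.729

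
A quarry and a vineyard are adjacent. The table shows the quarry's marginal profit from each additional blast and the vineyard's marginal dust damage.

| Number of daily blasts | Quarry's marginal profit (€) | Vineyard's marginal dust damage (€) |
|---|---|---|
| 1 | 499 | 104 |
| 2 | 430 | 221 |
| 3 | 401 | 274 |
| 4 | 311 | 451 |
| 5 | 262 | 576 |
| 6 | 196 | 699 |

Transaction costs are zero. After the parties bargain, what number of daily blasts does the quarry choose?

3

Bargaining reaches the level where marginal profit last exceeds marginal dust damage.
That holds through level 3 (401 ≥ 274) but not at 4 (311 < 451).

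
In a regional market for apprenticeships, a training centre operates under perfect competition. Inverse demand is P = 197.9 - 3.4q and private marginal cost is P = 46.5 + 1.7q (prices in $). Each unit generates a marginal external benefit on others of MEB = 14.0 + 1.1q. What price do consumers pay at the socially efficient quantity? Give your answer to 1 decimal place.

P = $57.3

Social marginal cost = private MC − MEB = 32.5 + 0.6q.
Set SMC = demand: 32.5 + 0.6q = 197.9 - 3.4q → q* = 41.3500.
Consumer price on the demand curve at q*: 197.9 − 3.4×41.3500 = 57.3100.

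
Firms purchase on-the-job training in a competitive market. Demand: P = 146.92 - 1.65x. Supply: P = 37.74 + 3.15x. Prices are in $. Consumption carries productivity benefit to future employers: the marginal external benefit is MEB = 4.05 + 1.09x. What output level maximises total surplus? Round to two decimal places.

x* = 30.52

Social marginal benefit = demand + MEB = 150.97 - 0.56x.
Set SMB = MC: 150.97 - 0.56x = 37.74 + 3.15x → x* = 30.5202.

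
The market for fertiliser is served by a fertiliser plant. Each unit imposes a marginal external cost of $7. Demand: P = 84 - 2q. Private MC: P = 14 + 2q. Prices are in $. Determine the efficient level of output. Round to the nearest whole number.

Social marginal cost = private MC + MEC = 21 + 2q.
Set SMC = demand: 21 + 2q = 84 - 2q → q* = 15.7500.

q* = 16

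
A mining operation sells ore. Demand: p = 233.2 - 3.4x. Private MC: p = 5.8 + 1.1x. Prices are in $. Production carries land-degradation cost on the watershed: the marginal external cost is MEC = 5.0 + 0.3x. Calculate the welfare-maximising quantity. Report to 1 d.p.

Social marginal cost = private MC + MEC = 10.8 + 1.4x.
Set SMC = demand: 10.8 + 1.4x = 233.2 - 3.4x → x* = 46.3333.

x* = 46.3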